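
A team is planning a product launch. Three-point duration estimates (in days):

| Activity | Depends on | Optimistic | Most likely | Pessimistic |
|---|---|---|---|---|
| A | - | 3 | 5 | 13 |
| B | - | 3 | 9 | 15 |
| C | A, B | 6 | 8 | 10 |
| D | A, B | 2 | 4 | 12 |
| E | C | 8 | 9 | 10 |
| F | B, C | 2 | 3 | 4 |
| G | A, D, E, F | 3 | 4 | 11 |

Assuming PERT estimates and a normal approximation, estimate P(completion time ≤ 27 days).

te_A = (3 + 4·5 + 13)/6 = 36/6 = 6; σ²_A = ((13−3)/6)² = 2.778
te_B = (3 + 4·9 + 15)/6 = 54/6 = 9; σ²_B = ((15−3)/6)² = 4.000
te_C = (6 + 4·8 + 10)/6 = 48/6 = 8; σ²_C = ((10−6)/6)² = 0.444
te_D = (2 + 4·4 + 12)/6 = 30/6 = 5; σ²_D = ((12−2)/6)² = 2.778
te_E = (8 + 4·9 + 10)/6 = 54/6 = 9; σ²_E = ((10−8)/6)² = 0.111
te_F = (2 + 4·3 + 4)/6 = 18/6 = 3; σ²_F = ((4−2)/6)² = 0.111
te_G = (3 + 4·4 + 11)/6 = 30/6 = 5; σ²_G = ((11−3)/6)² = 1.778

Forward pass:
ES_A = 0; EF_A = 6
ES_B = 0; EF_B = 9
ES_C = max(EF_A=6, EF_B=9) = 9; EF_C = 9+8 = 17
ES_D = max(EF_A=6, EF_B=9) = 9; EF_D = 9+5 = 14
ES_E = 17; EF_E = 17+9 = 26
ES_F = max(EF_B=9, EF_C=17) = 17; EF_F = 17+3 = 20
ES_G = max(EF_A=6, EF_D=14, EF_E=26, EF_F=20) = 26; EF_G = 26+5 = 31
Expected project duration μ = 31 days. Critical path: B → C → E → G.

Variance along critical path = 4.000 + 0.444 + 0.111 + 1.778 = 6.333; σ = √6.333 = 2.517 days.
Z = (27 − 31) / 2.517 = -1.589
P(T ≤ 27) = Φ(-1.589) ≈ 0.056

0.056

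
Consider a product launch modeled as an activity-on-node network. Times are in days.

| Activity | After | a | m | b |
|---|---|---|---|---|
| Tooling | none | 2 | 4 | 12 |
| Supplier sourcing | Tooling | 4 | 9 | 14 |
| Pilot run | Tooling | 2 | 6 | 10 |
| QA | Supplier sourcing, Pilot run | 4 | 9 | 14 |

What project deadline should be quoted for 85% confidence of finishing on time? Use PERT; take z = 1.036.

te_Tooling = (2 + 4·4 + 12)/6 = 30/6 = 5; σ²_Tooling = ((12−2)/6)² = 2.778
te_Supplier sourcing = (4 + 4·9 + 14)/6 = 54/6 = 9; σ²_Supplier sourcing = ((14−4)/6)² = 2.778
te_Pilot run = (2 + 4·6 + 10)/6 = 36/6 = 6; σ²_Pilot run = ((10−2)/6)² = 1.778
te_QA = (4 + 4·9 + 14)/6 = 54/6 = 9; σ²_QA = ((14−4)/6)² = 2.778

Forward pass:
ES_Tooling = 0; EF_Tooling = 5
ES_Supplier sourcing = 5; EF_Supplier sourcing = 5+9 = 14
ES_Pilot run = 5; EF_Pilot run = 5+6 = 11
ES_QA = max(EF_Supplier sourcing=14, EF_Pilot run=11) = 14; EF_QA = 14+9 = 23
Expected project duration μ = 23 days. Critical path: Tooling → Supplier sourcing → QA.

Variance along critical path = 2.778 + 2.778 + 2.778 = 8.333; σ = 2.887 days.
D = μ + z·σ = 23 + 1.036·2.887 = 26.0 days

26.0 days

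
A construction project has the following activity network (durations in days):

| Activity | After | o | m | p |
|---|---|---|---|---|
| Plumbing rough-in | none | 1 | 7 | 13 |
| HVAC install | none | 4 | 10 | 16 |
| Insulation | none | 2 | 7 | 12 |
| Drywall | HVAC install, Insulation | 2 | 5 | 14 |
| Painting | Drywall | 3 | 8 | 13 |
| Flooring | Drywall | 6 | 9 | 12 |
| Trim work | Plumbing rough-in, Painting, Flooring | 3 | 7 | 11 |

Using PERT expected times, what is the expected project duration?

te_Plumbing rough-in = (1 + 4·7 + 13)/6 = 42/6 = 7
te_HVAC install = (4 + 4·10 + 16)/6 = 60/6 = 10
te_Insulation = (2 + 4·7 + 12)/6 = 42/6 = 7
te_Drywall = (2 + 4·5 + 14)/6 = 36/6 = 6
te_Painting = (3 + 4·8 + 13)/6 = 48/6 = 8
te_Flooring = (6 + 4·9 + 12)/6 = 54/6 = 9
te_Trim work = (3 + 4·7 + 11)/6 = 42/6 = 7

Forward pass:
ES_Plumbing rough-in = 0; EF_Plumbing rough-in = 7
ES_HVAC install = 0; EF_HVAC install = 10
ES_Insulation = 0; EF_Insulation = 7
ES_Drywall = max(EF_HVAC install=10, EF_Insulation=7) = 10; EF_Drywall = 10+6 = 16
ES_Painting = 16; EF_Painting = 16+8 = 24
ES_Flooring = 16; EF_Flooring = 16+9 = 25
ES_Trim work = max(EF_Plumbing rough-in=7, EF_Painting=24, EF_Flooring=25) = 25; EF_Trim work = 25+7 = 32
Expected project duration μ = 32 days. Critical path: HVAC install → Drywall → Flooring → Trim work.

32 days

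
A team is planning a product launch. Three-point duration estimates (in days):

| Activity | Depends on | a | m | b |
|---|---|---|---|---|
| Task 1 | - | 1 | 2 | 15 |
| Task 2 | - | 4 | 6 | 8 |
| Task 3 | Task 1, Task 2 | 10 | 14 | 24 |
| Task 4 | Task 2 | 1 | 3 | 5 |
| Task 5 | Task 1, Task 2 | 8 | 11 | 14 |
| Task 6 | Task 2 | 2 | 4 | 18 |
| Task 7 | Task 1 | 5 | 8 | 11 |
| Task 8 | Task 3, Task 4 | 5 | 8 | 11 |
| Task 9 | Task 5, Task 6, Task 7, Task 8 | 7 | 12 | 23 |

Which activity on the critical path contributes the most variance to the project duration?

te_Task 1 = (1 + 4·2 + 15)/6 = 24/6 = 4; σ²_Task 1 = ((15−1)/6)² = 5.444
te_Task 2 = (4 + 4·6 + 8)/6 = 36/6 = 6; σ²_Task 2 = ((8−4)/6)² = 0.444
te_Task 3 = (10 + 4·14 + 24)/6 = 90/6 = 15; σ²_Task 3 = ((24−10)/6)² = 5.444
te_Task 4 = (1 + 4·3 + 5)/6 = 18/6 = 3; σ²_Task 4 = ((5−1)/6)² = 0.444
te_Task 5 = (8 + 4·11 + 14)/6 = 66/6 = 11; σ²_Task 5 = ((14−8)/6)² = 1.000
te_Task 6 = (2 + 4·4 + 18)/6 = 36/6 = 6; σ²_Task 6 = ((18−2)/6)² = 7.111
te_Task 7 = (5 + 4·8 + 11)/6 = 48/6 = 8; σ²_Task 7 = ((11−5)/6)² = 1.000
te_Task 8 = (5 + 4·8 + 11)/6 = 48/6 = 8; σ²_Task 8 = ((11−5)/6)² = 1.000
te_Task 9 = (7 + 4·12 + 23)/6 = 78/6 = 13; σ²_Task 9 = ((23−7)/6)² = 7.111

Forward pass:
ES_Task 1 = 0; EF_Task 1 = 4
ES_Task 2 = 0; EF_Task 2 = 6
ES_Task 3 = max(EF_Task 1=4, EF_Task 2=6) = 6; EF_Task 3 = 6+15 = 21
ES_Task 4 = 6; EF_Task 4 = 6+3 = 9
ES_Task 5 = max(EF_Task 1=4, EF_Task 2=6) = 6; EF_Task 5 = 6+11 = 17
ES_Task 6 = 6; EF_Task 6 = 6+6 = 12
ES_Task 7 = 4; EF_Task 7 = 4+8 = 12
ES_Task 8 = max(EF_Task 3=21, EF_Task 4=9) = 21; EF_Task 8 = 21+8 = 29
ES_Task 9 = max(EF_Task 5=17, EF_Task 6=12, EF_Task 7=12, EF_Task 8=29) = 29; EF_Task 9 = 29+13 = 42
Expected project duration μ = 42 days. Critical path: Task 2 → Task 3 → Task 8 → Task 9.

Variances on critical path: σ²_Task 2=0.444, σ²_Task 3=5.444, σ²_Task 8=1.000, σ²_Task 9=7.111.
Largest is σ²_Task 9 = 7.111.

Task 9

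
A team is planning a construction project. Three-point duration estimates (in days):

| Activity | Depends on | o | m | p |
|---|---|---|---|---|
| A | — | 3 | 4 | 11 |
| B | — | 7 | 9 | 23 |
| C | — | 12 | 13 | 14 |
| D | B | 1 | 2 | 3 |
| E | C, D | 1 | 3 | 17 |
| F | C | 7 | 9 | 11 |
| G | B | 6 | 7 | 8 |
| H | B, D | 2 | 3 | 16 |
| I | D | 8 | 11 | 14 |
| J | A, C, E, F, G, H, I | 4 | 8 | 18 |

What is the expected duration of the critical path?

te_A = (3 + 4·4 + 11)/6 = 30/6 = 5
te_B = (7 + 4·9 + 23)/6 = 66/6 = 11
te_C = (12 + 4·13 + 14)/6 = 78/6 = 13
te_D = (1 + 4·2 + 3)/6 = 12/6 = 2
te_E = (1 + 4·3 + 17)/6 = 30/6 = 5
te_F = (7 + 4·9 + 11)/6 = 54/6 = 9
te_G = (6 + 4·7 + 8)/6 = 42/6 = 7
te_H = (2 + 4·3 + 16)/6 = 30/6 = 5
te_I = (8 + 4·11 + 14)/6 = 66/6 = 11
te_J = (4 + 4·8 + 18)/6 = 54/6 = 9

Forward pass:
ES_A = 0; EF_A = 5
ES_B = 0; EF_B = 11
ES_C = 0; EF_C = 13
ES_D = 11; EF_D = 11+2 = 13
ES_E = max(EF_C=13, EF_D=13) = 13; EF_E = 13+5 = 18
ES_F = 13; EF_F = 13+9 = 22
ES_G = 11; EF_G = 11+7 = 18
ES_H = max(EF_B=11, EF_D=13) = 13; EF_H = 13+5 = 18
ES_I = 13; EF_I = 13+11 = 24
ES_J = max(EF_A=5, EF_C=13, EF_E=18, EF_F=22, EF_G=18, EF_H=18, EF_I=24) = 24; EF_J = 24+9 = 33
Expected project duration μ = 33 days. Critical path: B → D → I → J.

33 days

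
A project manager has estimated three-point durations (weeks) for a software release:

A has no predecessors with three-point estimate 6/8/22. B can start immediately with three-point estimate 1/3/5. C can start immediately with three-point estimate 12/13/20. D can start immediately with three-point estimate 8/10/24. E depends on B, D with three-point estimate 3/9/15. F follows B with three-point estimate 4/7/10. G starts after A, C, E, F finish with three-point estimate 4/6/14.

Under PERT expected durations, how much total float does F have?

11 weeks

te_A = (6 + 4·8 + 22)/6 = 60/6 = 10
te_B = (1 + 4·3 + 5)/6 = 18/6 = 3
te_C = (12 + 4·13 + 20)/6 = 84/6 = 14
te_D = (8 + 4·10 + 24)/6 = 72/6 = 12
te_E = (3 + 4·9 + 15)/6 = 54/6 = 9
te_F = (4 + 4·7 + 10)/6 = 42/6 = 7
te_G = (4 + 4·6 + 14)/6 = 42/6 = 7

Forward pass:
ES_A = 0; EF_A = 10
ES_B = 0; EF_B = 3
ES_C = 0; EF_C = 14
ES_D = 0; EF_D = 12
ES_E = max(EF_B=3, EF_D=12) = 12; EF_E = 12+9 = 21
ES_F = 3; EF_F = 3+7 = 10
ES_G = max(EF_A=10, EF_C=14, EF_E=21, EF_F=10) = 21; EF_G = 21+7 = 28
Expected project duration μ = 28 weeks. Critical path: D → E → G.

Backward pass:
LF_G = 28; LS_G = 28−7 = 21
LF_F = LS_G = 21; LS_F = 21−7 = 14
LF_E = LS_G = 21; LS_E = 21−9 = 12
LF_D = LS_E = 12; LS_D = 12−12 = 0
LF_C = LS_G = 21; LS_C = 21−14 = 7
LF_B = min(LS_E=12, LS_F=14) = 12; LS_B = 12−3 = 9
LF_A = LS_G = 21; LS_A = 21−10 = 11
Slack_F = LS_F − ES_F = 14 − 3 = 11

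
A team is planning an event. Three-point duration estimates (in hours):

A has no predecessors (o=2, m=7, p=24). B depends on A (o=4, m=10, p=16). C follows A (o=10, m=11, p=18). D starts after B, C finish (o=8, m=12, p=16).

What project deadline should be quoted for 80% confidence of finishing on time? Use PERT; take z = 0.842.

36.5 hours

te_A = (2 + 4·7 + 24)/6 = 54/6 = 9; σ²_A = ((24−2)/6)² = 13.444
te_B = (4 + 4·10 + 16)/6 = 60/6 = 10; σ²_B = ((16−4)/6)² = 4.000
te_C = (10 + 4·11 + 18)/6 = 72/6 = 12; σ²_C = ((18−10)/6)² = 1.778
te_D = (8 + 4·12 + 16)/6 = 72/6 = 12; σ²_D = ((16−8)/6)² = 1.778

Forward pass:
ES_A = 0; EF_A = 9
ES_B = 9; EF_B = 9+10 = 19
ES_C = 9; EF_C = 9+12 = 21
ES_D = max(EF_B=19, EF_C=21) = 21; EF_D = 21+12 = 33
Expected project duration μ = 33 hours. Critical path: A → C → D.

Variance along critical path = 13.444 + 1.778 + 1.778 = 17.000; σ = 4.123 hours.
D = μ + z·σ = 33 + 0.842·4.123 = 36.5 hours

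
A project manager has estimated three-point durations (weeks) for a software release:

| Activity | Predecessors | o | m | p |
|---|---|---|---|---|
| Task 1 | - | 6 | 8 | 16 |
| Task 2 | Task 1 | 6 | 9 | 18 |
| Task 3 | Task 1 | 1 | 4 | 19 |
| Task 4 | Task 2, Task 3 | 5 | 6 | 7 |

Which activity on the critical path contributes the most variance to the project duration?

Task 2

te_Task 1 = (6 + 4·8 + 16)/6 = 54/6 = 9; σ²_Task 1 = ((16−6)/6)² = 2.778
te_Task 2 = (6 + 4·9 + 18)/6 = 60/6 = 10; σ²_Task 2 = ((18−6)/6)² = 4.000
te_Task 3 = (1 + 4·4 + 19)/6 = 36/6 = 6; σ²_Task 3 = ((19−1)/6)² = 9.000
te_Task 4 = (5 + 4·6 + 7)/6 = 36/6 = 6; σ²_Task 4 = ((7−5)/6)² = 0.111

Forward pass:
ES_Task 1 = 0; EF_Task 1 = 9
ES_Task 2 = 9; EF_Task 2 = 9+10 = 19
ES_Task 3 = 9; EF_Task 3 = 9+6 = 15
ES_Task 4 = max(EF_Task 2=19, EF_Task 3=15) = 19; EF_Task 4 = 19+6 = 25
Expected project duration μ = 25 weeks. Critical path: Task 1 → Task 2 → Task 4.

Variances on critical path: σ²_Task 1=2.778, σ²_Task 2=4.000, σ²_Task 4=0.111.
Largest is σ²_Task 2 = 4.000.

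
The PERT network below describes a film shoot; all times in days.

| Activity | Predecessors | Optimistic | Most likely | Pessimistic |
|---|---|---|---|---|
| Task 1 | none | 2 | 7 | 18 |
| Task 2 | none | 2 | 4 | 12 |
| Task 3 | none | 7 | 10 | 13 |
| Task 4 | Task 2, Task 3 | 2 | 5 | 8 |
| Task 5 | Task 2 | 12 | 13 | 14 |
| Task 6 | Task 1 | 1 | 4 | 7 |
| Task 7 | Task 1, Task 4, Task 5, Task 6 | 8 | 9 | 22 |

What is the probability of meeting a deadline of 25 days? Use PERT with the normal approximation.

te_Task 1 = (2 + 4·7 + 18)/6 = 48/6 = 8; σ²_Task 1 = ((18−2)/6)² = 7.111
te_Task 2 = (2 + 4·4 + 12)/6 = 30/6 = 5; σ²_Task 2 = ((12−2)/6)² = 2.778
te_Task 3 = (7 + 4·10 + 13)/6 = 60/6 = 10; σ²_Task 3 = ((13−7)/6)² = 1.000
te_Task 4 = (2 + 4·5 + 8)/6 = 30/6 = 5; σ²_Task 4 = ((8−2)/6)² = 1.000
te_Task 5 = (12 + 4·13 + 14)/6 = 78/6 = 13; σ²_Task 5 = ((14−12)/6)² = 0.111
te_Task 6 = (1 + 4·4 + 7)/6 = 24/6 = 4; σ²_Task 6 = ((7−1)/6)² = 1.000
te_Task 7 = (8 + 4·9 + 22)/6 = 66/6 = 11; σ²_Task 7 = ((22−8)/6)² = 5.444

Forward pass:
ES_Task 1 = 0; EF_Task 1 = 8
ES_Task 2 = 0; EF_Task 2 = 5
ES_Task 3 = 0; EF_Task 3 = 10
ES_Task 4 = max(EF_Task 2=5, EF_Task 3=10) = 10; EF_Task 4 = 10+5 = 15
ES_Task 5 = 5; EF_Task 5 = 5+13 = 18
ES_Task 6 = 8; EF_Task 6 = 8+4 = 12
ES_Task 7 = max(EF_Task 1=8, EF_Task 4=15, EF_Task 5=18, EF_Task 6=12) = 18; EF_Task 7 = 18+11 = 29
Expected project duration μ = 29 days. Critical path: Task 2 → Task 5 → Task 7.

Variance along critical path = 2.778 + 0.111 + 5.444 = 8.333; σ = √8.333 = 2.887 days.
Z = (25 − 29) / 2.887 = -1.386
P(T ≤ 25) = Φ(-1.386) ≈ 0.083

0.083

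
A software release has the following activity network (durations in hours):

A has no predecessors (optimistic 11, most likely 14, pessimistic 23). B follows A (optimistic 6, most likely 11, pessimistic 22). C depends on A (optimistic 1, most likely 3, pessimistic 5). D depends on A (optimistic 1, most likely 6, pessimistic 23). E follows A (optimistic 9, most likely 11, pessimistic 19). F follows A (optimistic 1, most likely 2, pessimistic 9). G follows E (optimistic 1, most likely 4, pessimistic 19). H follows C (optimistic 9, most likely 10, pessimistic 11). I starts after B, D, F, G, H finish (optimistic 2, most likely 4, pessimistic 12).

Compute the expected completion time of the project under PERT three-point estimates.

38 hours

te_A = (11 + 4·14 + 23)/6 = 90/6 = 15
te_B = (6 + 4·11 + 22)/6 = 72/6 = 12
te_C = (1 + 4·3 + 5)/6 = 18/6 = 3
te_D = (1 + 4·6 + 23)/6 = 48/6 = 8
te_E = (9 + 4·11 + 19)/6 = 72/6 = 12
te_F = (1 + 4·2 + 9)/6 = 18/6 = 3
te_G = (1 + 4·4 + 19)/6 = 36/6 = 6
te_H = (9 + 4·10 + 11)/6 = 60/6 = 10
te_I = (2 + 4·4 + 12)/6 = 30/6 = 5

Forward pass:
ES_A = 0; EF_A = 15
ES_B = 15; EF_B = 15+12 = 27
ES_C = 15; EF_C = 15+3 = 18
ES_D = 15; EF_D = 15+8 = 23
ES_E = 15; EF_E = 15+12 = 27
ES_F = 15; EF_F = 15+3 = 18
ES_G = 27; EF_G = 27+6 = 33
ES_H = 18; EF_H = 18+10 = 28
ES_I = max(EF_B=27, EF_D=23, EF_F=18, EF_G=33, EF_H=28) = 33; EF_I = 33+5 = 38
Expected project duration μ = 38 hours. Critical path: A → E → G → I.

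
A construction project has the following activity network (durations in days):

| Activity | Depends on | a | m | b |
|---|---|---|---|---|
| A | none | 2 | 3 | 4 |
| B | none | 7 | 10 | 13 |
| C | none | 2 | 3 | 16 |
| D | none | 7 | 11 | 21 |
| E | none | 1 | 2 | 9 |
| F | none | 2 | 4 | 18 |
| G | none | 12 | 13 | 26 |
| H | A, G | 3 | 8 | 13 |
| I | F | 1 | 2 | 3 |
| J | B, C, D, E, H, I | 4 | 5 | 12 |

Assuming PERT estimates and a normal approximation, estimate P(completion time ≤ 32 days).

0.829

te_A = (2 + 4·3 + 4)/6 = 18/6 = 3; σ²_A = ((4−2)/6)² = 0.111
te_B = (7 + 4·10 + 13)/6 = 60/6 = 10; σ²_B = ((13−7)/6)² = 1.000
te_C = (2 + 4·3 + 16)/6 = 30/6 = 5; σ²_C = ((16−2)/6)² = 5.444
te_D = (7 + 4·11 + 21)/6 = 72/6 = 12; σ²_D = ((21−7)/6)² = 5.444
te_E = (1 + 4·2 + 9)/6 = 18/6 = 3; σ²_E = ((9−1)/6)² = 1.778
te_F = (2 + 4·4 + 18)/6 = 36/6 = 6; σ²_F = ((18−2)/6)² = 7.111
te_G = (12 + 4·13 + 26)/6 = 90/6 = 15; σ²_G = ((26−12)/6)² = 5.444
te_H = (3 + 4·8 + 13)/6 = 48/6 = 8; σ²_H = ((13−3)/6)² = 2.778
te_I = (1 + 4·2 + 3)/6 = 12/6 = 2; σ²_I = ((3−1)/6)² = 0.111
te_J = (4 + 4·5 + 12)/6 = 36/6 = 6; σ²_J = ((12−4)/6)² = 1.778

Forward pass:
ES_A = 0; EF_A = 3
ES_B = 0; EF_B = 10
ES_C = 0; EF_C = 5
ES_D = 0; EF_D = 12
ES_E = 0; EF_E = 3
ES_F = 0; EF_F = 6
ES_G = 0; EF_G = 15
ES_H = max(EF_A=3, EF_G=15) = 15; EF_H = 15+8 = 23
ES_I = 6; EF_I = 6+2 = 8
ES_J = max(EF_B=10, EF_C=5, EF_D=12, EF_E=3, EF_H=23, EF_I=8) = 23; EF_J = 23+6 = 29
Expected project duration μ = 29 days. Critical path: G → H → J.

Variance along critical path = 5.444 + 2.778 + 1.778 = 10.000; σ = √10.000 = 3.162 days.
Z = (32 − 29) / 3.162 = 0.949
P(T ≤ 32) = Φ(0.949) ≈ 0.829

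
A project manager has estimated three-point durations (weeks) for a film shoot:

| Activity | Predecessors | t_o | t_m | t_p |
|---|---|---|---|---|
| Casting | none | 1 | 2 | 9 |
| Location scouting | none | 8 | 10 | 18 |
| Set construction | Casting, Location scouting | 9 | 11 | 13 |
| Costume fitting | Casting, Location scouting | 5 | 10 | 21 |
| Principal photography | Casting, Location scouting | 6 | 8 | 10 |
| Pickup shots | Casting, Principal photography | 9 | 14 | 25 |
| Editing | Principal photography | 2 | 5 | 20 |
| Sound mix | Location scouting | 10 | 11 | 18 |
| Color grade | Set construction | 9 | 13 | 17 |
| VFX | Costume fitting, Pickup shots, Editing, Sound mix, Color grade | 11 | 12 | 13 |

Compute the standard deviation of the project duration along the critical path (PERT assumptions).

2.26 weeks

te_Casting = (1 + 4·2 + 9)/6 = 18/6 = 3; σ²_Casting = ((9−1)/6)² = 1.778
te_Location scouting = (8 + 4·10 + 18)/6 = 66/6 = 11; σ²_Location scouting = ((18−8)/6)² = 2.778
te_Set construction = (9 + 4·11 + 13)/6 = 66/6 = 11; σ²_Set construction = ((13−9)/6)² = 0.444
te_Costume fitting = (5 + 4·10 + 21)/6 = 66/6 = 11; σ²_Costume fitting = ((21−5)/6)² = 7.111
te_Principal photography = (6 + 4·8 + 10)/6 = 48/6 = 8; σ²_Principal photography = ((10−6)/6)² = 0.444
te_Pickup shots = (9 + 4·14 + 25)/6 = 90/6 = 15; σ²_Pickup shots = ((25−9)/6)² = 7.111
te_Editing = (2 + 4·5 + 20)/6 = 42/6 = 7; σ²_Editing = ((20−2)/6)² = 9.000
te_Sound mix = (10 + 4·11 + 18)/6 = 72/6 = 12; σ²_Sound mix = ((18−10)/6)² = 1.778
te_Color grade = (9 + 4·13 + 17)/6 = 78/6 = 13; σ²_Color grade = ((17−9)/6)² = 1.778
te_VFX = (11 + 4·12 + 13)/6 = 72/6 = 12; σ²_VFX = ((13−11)/6)² = 0.111

Forward pass:
ES_Casting = 0; EF_Casting = 3
ES_Location scouting = 0; EF_Location scouting = 11
ES_Set construction = max(EF_Casting=3, EF_Location scouting=11) = 11; EF_Set construction = 11+11 = 22
ES_Costume fitting = max(EF_Casting=3, EF_Location scouting=11) = 11; EF_Costume fitting = 11+11 = 22
ES_Principal photography = max(EF_Casting=3, EF_Location scouting=11) = 11; EF_Principal photography = 11+8 = 19
ES_Pickup shots = max(EF_Casting=3, EF_Principal photography=19) = 19; EF_Pickup shots = 19+15 = 34
ES_Editing = 19; EF_Editing = 19+7 = 26
ES_Sound mix = 11; EF_Sound mix = 11+12 = 23
ES_Color grade = 22; EF_Color grade = 22+13 = 35
ES_VFX = max(EF_Costume fitting=22, EF_Pickup shots=34, EF_Editing=26, EF_Sound mix=23, EF_Color grade=35) = 35; EF_VFX = 35+12 = 47
Expected project duration μ = 47 weeks. Critical path: Location scouting → Set construction → Color grade → VFX.

Variance along critical path = 2.778 + 0.444 + 1.778 + 0.111 = 5.111
σ = √5.111 = 2.261 weeks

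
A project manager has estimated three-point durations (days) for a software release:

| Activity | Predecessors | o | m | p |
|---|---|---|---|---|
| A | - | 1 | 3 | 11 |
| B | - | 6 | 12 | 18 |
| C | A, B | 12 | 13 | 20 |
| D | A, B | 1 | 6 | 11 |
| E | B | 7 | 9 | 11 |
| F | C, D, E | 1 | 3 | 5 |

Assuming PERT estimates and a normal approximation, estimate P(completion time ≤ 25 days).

te_A = (1 + 4·3 + 11)/6 = 24/6 = 4; σ²_A = ((11−1)/6)² = 2.778
te_B = (6 + 4·12 + 18)/6 = 72/6 = 12; σ²_B = ((18−6)/6)² = 4.000
te_C = (12 + 4·13 + 20)/6 = 84/6 = 14; σ²_C = ((20−12)/6)² = 1.778
te_D = (1 + 4·6 + 11)/6 = 36/6 = 6; σ²_D = ((11−1)/6)² = 2.778
te_E = (7 + 4·9 + 11)/6 = 54/6 = 9; σ²_E = ((11−7)/6)² = 0.444
te_F = (1 + 4·3 + 5)/6 = 18/6 = 3; σ²_F = ((5−1)/6)² = 0.444

Forward pass:
ES_A = 0; EF_A = 4
ES_B = 0; EF_B = 12
ES_C = max(EF_A=4, EF_B=12) = 12; EF_C = 12+14 = 26
ES_D = max(EF_A=4, EF_B=12) = 12; EF_D = 12+6 = 18
ES_E = 12; EF_E = 12+9 = 21
ES_F = max(EF_C=26, EF_D=18, EF_E=21) = 26; EF_F = 26+3 = 29
Expected project duration μ = 29 days. Critical path: B → C → F.

Variance along critical path = 4.000 + 1.778 + 0.444 = 6.222; σ = √6.222 = 2.494 days.
Z = (25 − 29) / 2.494 = -1.604
P(T ≤ 25) = Φ(-1.604) ≈ 0.054

0.054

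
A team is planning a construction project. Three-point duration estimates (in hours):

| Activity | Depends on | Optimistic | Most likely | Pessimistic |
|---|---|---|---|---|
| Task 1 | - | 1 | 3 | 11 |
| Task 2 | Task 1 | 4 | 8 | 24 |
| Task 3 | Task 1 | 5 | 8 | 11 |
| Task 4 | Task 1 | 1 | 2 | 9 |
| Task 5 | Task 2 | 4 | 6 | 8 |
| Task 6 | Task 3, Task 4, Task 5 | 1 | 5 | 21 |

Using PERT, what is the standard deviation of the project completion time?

5.04 hours

te_Task 1 = (1 + 4·3 + 11)/6 = 24/6 = 4; σ²_Task 1 = ((11−1)/6)² = 2.778
te_Task 2 = (4 + 4·8 + 24)/6 = 60/6 = 10; σ²_Task 2 = ((24−4)/6)² = 11.111
te_Task 3 = (5 + 4·8 + 11)/6 = 48/6 = 8; σ²_Task 3 = ((11−5)/6)² = 1.000
te_Task 4 = (1 + 4·2 + 9)/6 = 18/6 = 3; σ²_Task 4 = ((9−1)/6)² = 1.778
te_Task 5 = (4 + 4·6 + 8)/6 = 36/6 = 6; σ²_Task 5 = ((8−4)/6)² = 0.444
te_Task 6 = (1 + 4·5 + 21)/6 = 42/6 = 7; σ²_Task 6 = ((21−1)/6)² = 11.111

Forward pass:
ES_Task 1 = 0; EF_Task 1 = 4
ES_Task 2 = 4; EF_Task 2 = 4+10 = 14
ES_Task 3 = 4; EF_Task 3 = 4+8 = 12
ES_Task 4 = 4; EF_Task 4 = 4+3 = 7
ES_Task 5 = 14; EF_Task 5 = 14+6 = 20
ES_Task 6 = max(EF_Task 3=12, EF_Task 4=7, EF_Task 5=20) = 20; EF_Task 6 = 20+7 = 27
Expected project duration μ = 27 hours. Critical path: Task 1 → Task 2 → Task 5 → Task 6.

Variance along critical path = 2.778 + 11.111 + 0.444 + 11.111 = 25.444
σ = √25.444 = 5.044 hours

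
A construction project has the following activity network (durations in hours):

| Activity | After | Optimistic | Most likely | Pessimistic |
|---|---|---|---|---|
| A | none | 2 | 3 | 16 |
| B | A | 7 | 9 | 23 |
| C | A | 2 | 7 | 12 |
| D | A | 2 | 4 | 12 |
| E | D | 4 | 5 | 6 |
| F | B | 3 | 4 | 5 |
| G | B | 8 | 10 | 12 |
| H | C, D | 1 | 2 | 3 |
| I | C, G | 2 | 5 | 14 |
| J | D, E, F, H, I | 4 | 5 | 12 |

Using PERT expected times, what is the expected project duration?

38 hours

te_A = (2 + 4·3 + 16)/6 = 30/6 = 5
te_B = (7 + 4·9 + 23)/6 = 66/6 = 11
te_C = (2 + 4·7 + 12)/6 = 42/6 = 7
te_D = (2 + 4·4 + 12)/6 = 30/6 = 5
te_E = (4 + 4·5 + 6)/6 = 30/6 = 5
te_F = (3 + 4·4 + 5)/6 = 24/6 = 4
te_G = (8 + 4·10 + 12)/6 = 60/6 = 10
te_H = (1 + 4·2 + 3)/6 = 12/6 = 2
te_I = (2 + 4·5 + 14)/6 = 36/6 = 6
te_J = (4 + 4·5 + 12)/6 = 36/6 = 6

Forward pass:
ES_A = 0; EF_A = 5
ES_B = 5; EF_B = 5+11 = 16
ES_C = 5; EF_C = 5+7 = 12
ES_D = 5; EF_D = 5+5 = 10
ES_E = 10; EF_E = 10+5 = 15
ES_F = 16; EF_F = 16+4 = 20
ES_G = 16; EF_G = 16+10 = 26
ES_H = max(EF_C=12, EF_D=10) = 12; EF_H = 12+2 = 14
ES_I = max(EF_C=12, EF_G=26) = 26; EF_I = 26+6 = 32
ES_J = max(EF_D=10, EF_E=15, EF_F=20, EF_H=14, EF_I=32) = 32; EF_J = 32+6 = 38
Expected project duration μ = 38 hours. Critical path: A → B → G → I → J.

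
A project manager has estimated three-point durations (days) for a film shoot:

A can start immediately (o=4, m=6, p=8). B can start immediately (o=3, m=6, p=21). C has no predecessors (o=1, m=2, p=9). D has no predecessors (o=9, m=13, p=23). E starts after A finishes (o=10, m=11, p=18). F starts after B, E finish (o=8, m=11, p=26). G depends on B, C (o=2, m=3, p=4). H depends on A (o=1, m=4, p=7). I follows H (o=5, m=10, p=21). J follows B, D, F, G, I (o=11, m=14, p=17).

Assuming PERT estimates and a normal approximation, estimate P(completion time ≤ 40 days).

0.076

te_A = (4 + 4·6 + 8)/6 = 36/6 = 6; σ²_A = ((8−4)/6)² = 0.444
te_B = (3 + 4·6 + 21)/6 = 48/6 = 8; σ²_B = ((21−3)/6)² = 9.000
te_C = (1 + 4·2 + 9)/6 = 18/6 = 3; σ²_C = ((9−1)/6)² = 1.778
te_D = (9 + 4·13 + 23)/6 = 84/6 = 14; σ²_D = ((23−9)/6)² = 5.444
te_E = (10 + 4·11 + 18)/6 = 72/6 = 12; σ²_E = ((18−10)/6)² = 1.778
te_F = (8 + 4·11 + 26)/6 = 78/6 = 13; σ²_F = ((26−8)/6)² = 9.000
te_G = (2 + 4·3 + 4)/6 = 18/6 = 3; σ²_G = ((4−2)/6)² = 0.111
te_H = (1 + 4·4 + 7)/6 = 24/6 = 4; σ²_H = ((7−1)/6)² = 1.000
te_I = (5 + 4·10 + 21)/6 = 66/6 = 11; σ²_I = ((21−5)/6)² = 7.111
te_J = (11 + 4·14 + 17)/6 = 84/6 = 14; σ²_J = ((17−11)/6)² = 1.000

Forward pass:
ES_A = 0; EF_A = 6
ES_B = 0; EF_B = 8
ES_C = 0; EF_C = 3
ES_D = 0; EF_D = 14
ES_E = 6; EF_E = 6+12 = 18
ES_F = max(EF_B=8, EF_E=18) = 18; EF_F = 18+13 = 31
ES_G = max(EF_B=8, EF_C=3) = 8; EF_G = 8+3 = 11
ES_H = 6; EF_H = 6+4 = 10
ES_I = 10; EF_I = 10+11 = 21
ES_J = max(EF_B=8, EF_D=14, EF_F=31, EF_G=11, EF_I=21) = 31; EF_J = 31+14 = 45
Expected project duration μ = 45 days. Critical path: A → E → F → J.

Variance along critical path = 0.444 + 1.778 + 9.000 + 1.000 = 12.222; σ = √12.222 = 3.496 days.
Z = (40 − 45) / 3.496 = -1.430
P(T ≤ 40) = Φ(-1.430) ≈ 0.076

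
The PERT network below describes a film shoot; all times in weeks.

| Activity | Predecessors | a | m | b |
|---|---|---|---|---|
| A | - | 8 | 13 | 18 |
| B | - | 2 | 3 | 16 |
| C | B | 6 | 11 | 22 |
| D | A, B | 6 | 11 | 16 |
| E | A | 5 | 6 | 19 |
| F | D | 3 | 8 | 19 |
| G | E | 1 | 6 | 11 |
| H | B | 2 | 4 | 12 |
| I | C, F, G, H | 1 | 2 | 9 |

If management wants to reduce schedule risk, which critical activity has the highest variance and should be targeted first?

te_A = (8 + 4·13 + 18)/6 = 78/6 = 13; σ²_A = ((18−8)/6)² = 2.778
te_B = (2 + 4·3 + 16)/6 = 30/6 = 5; σ²_B = ((16−2)/6)² = 5.444
te_C = (6 + 4·11 + 22)/6 = 72/6 = 12; σ²_C = ((22−6)/6)² = 7.111
te_D = (6 + 4·11 + 16)/6 = 66/6 = 11; σ²_D = ((16−6)/6)² = 2.778
te_E = (5 + 4·6 + 19)/6 = 48/6 = 8; σ²_E = ((19−5)/6)² = 5.444
te_F = (3 + 4·8 + 19)/6 = 54/6 = 9; σ²_F = ((19−3)/6)² = 7.111
te_G = (1 + 4·6 + 11)/6 = 36/6 = 6; σ²_G = ((11−1)/6)² = 2.778
te_H = (2 + 4·4 + 12)/6 = 30/6 = 5; σ²_H = ((12−2)/6)² = 2.778
te_I = (1 + 4·2 + 9)/6 = 18/6 = 3; σ²_I = ((9−1)/6)² = 1.778

Forward pass:
ES_A = 0; EF_A = 13
ES_B = 0; EF_B = 5
ES_C = 5; EF_C = 5+12 = 17
ES_D = max(EF_A=13, EF_B=5) = 13; EF_D = 13+11 = 24
ES_E = 13; EF_E = 13+8 = 21
ES_F = 24; EF_F = 24+9 = 33
ES_G = 21; EF_G = 21+6 = 27
ES_H = 5; EF_H = 5+5 = 10
ES_I = max(EF_C=17, EF_F=33, EF_G=27, EF_H=10) = 33; EF_I = 33+3 = 36
Expected project duration μ = 36 weeks. Critical path: A → D → F → I.

Variances on critical path: σ²_A=2.778, σ²_D=2.778, σ²_F=7.111, σ²_I=1.778.
Largest is σ²_F = 7.111.

F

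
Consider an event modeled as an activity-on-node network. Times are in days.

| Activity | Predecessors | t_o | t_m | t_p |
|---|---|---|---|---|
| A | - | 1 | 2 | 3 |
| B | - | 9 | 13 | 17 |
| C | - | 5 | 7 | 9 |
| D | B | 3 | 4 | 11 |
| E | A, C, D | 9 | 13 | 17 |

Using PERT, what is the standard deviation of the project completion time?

2.31 days

te_A = (1 + 4·2 + 3)/6 = 12/6 = 2; σ²_A = ((3−1)/6)² = 0.111
te_B = (9 + 4·13 + 17)/6 = 78/6 = 13; σ²_B = ((17−9)/6)² = 1.778
te_C = (5 + 4·7 + 9)/6 = 42/6 = 7; σ²_C = ((9−5)/6)² = 0.444
te_D = (3 + 4·4 + 11)/6 = 30/6 = 5; σ²_D = ((11−3)/6)² = 1.778
te_E = (9 + 4·13 + 17)/6 = 78/6 = 13; σ²_E = ((17−9)/6)² = 1.778

Forward pass:
ES_A = 0; EF_A = 2
ES_B = 0; EF_B = 13
ES_C = 0; EF_C = 7
ES_D = 13; EF_D = 13+5 = 18
ES_E = max(EF_A=2, EF_C=7, EF_D=18) = 18; EF_E = 18+13 = 31
Expected project duration μ = 31 days. Critical path: B → D → E.

Variance along critical path = 1.778 + 1.778 + 1.778 = 5.333
σ = √5.333 = 2.309 days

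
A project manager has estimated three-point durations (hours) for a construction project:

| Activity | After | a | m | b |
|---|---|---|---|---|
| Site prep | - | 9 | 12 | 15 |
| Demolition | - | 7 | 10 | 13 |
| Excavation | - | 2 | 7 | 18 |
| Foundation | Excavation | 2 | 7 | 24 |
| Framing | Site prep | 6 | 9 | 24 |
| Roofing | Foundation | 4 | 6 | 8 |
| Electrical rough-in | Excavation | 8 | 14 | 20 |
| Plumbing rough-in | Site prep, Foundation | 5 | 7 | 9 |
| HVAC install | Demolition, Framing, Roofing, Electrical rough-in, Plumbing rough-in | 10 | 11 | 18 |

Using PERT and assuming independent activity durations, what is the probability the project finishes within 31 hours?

te_Site prep = (9 + 4·12 + 15)/6 = 72/6 = 12; σ²_Site prep = ((15−9)/6)² = 1.000
te_Demolition = (7 + 4·10 + 13)/6 = 60/6 = 10; σ²_Demolition = ((13−7)/6)² = 1.000
te_Excavation = (2 + 4·7 + 18)/6 = 48/6 = 8; σ²_Excavation = ((18−2)/6)² = 7.111
te_Foundation = (2 + 4·7 + 24)/6 = 54/6 = 9; σ²_Foundation = ((24−2)/6)² = 13.444
te_Framing = (6 + 4·9 + 24)/6 = 66/6 = 11; σ²_Framing = ((24−6)/6)² = 9.000
te_Roofing = (4 + 4·6 + 8)/6 = 36/6 = 6; σ²_Roofing = ((8−4)/6)² = 0.444
te_Electrical rough-in = (8 + 4·14 + 20)/6 = 84/6 = 14; σ²_Electrical rough-in = ((20−8)/6)² = 4.000
te_Plumbing rough-in = (5 + 4·7 + 9)/6 = 42/6 = 7; σ²_Plumbing rough-in = ((9−5)/6)² = 0.444
te_HVAC install = (10 + 4·11 + 18)/6 = 72/6 = 12; σ²_HVAC install = ((18−10)/6)² = 1.778

Forward pass:
ES_Site prep = 0; EF_Site prep = 12
ES_Demolition = 0; EF_Demolition = 10
ES_Excavation = 0; EF_Excavation = 8
ES_Foundation = 8; EF_Foundation = 8+9 = 17
ES_Framing = 12; EF_Framing = 12+11 = 23
ES_Roofing = 17; EF_Roofing = 17+6 = 23
ES_Electrical rough-in = 8; EF_Electrical rough-in = 8+14 = 22
ES_Plumbing rough-in = max(EF_Site prep=12, EF_Foundation=17) = 17; EF_Plumbing rough-in = 17+7 = 24
ES_HVAC install = max(EF_Demolition=10, EF_Framing=23, EF_Roofing=23, EF_Electrical rough-in=22, EF_Plumbing rough-in=24) = 24; EF_HVAC install = 24+12 = 36
Expected project duration μ = 36 hours. Critical path: Excavation → Foundation → Plumbing rough-in → HVAC install.

Variance along critical path = 7.111 + 13.444 + 0.444 + 1.778 = 22.778; σ = √22.778 = 4.773 hours.
Z = (31 − 36) / 4.773 = -1.048
P(T ≤ 31) = Φ(-1.048) ≈ 0.147

0.147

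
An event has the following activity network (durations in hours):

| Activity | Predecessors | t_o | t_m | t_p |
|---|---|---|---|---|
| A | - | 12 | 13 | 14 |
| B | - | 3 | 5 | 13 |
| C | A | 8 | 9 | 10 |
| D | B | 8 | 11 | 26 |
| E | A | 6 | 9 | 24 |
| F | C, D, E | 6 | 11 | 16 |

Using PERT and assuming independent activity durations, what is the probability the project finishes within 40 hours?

te_A = (12 + 4·13 + 14)/6 = 78/6 = 13; σ²_A = ((14−12)/6)² = 0.111
te_B = (3 + 4·5 + 13)/6 = 36/6 = 6; σ²_B = ((13−3)/6)² = 2.778
te_C = (8 + 4·9 + 10)/6 = 54/6 = 9; σ²_C = ((10−8)/6)² = 0.111
te_D = (8 + 4·11 + 26)/6 = 78/6 = 13; σ²_D = ((26−8)/6)² = 9.000
te_E = (6 + 4·9 + 24)/6 = 66/6 = 11; σ²_E = ((24−6)/6)² = 9.000
te_F = (6 + 4·11 + 16)/6 = 66/6 = 11; σ²_F = ((16−6)/6)² = 2.778

Forward pass:
ES_A = 0; EF_A = 13
ES_B = 0; EF_B = 6
ES_C = 13; EF_C = 13+9 = 22
ES_D = 6; EF_D = 6+13 = 19
ES_E = 13; EF_E = 13+11 = 24
ES_F = max(EF_C=22, EF_D=19, EF_E=24) = 24; EF_F = 24+11 = 35
Expected project duration μ = 35 hours. Critical path: A → E → F.

Variance along critical path = 0.111 + 9.000 + 2.778 = 11.889; σ = √11.889 = 3.448 hours.
Z = (40 − 35) / 3.448 = 1.450
P(T ≤ 40) = Φ(1.450) ≈ 0.926

0.926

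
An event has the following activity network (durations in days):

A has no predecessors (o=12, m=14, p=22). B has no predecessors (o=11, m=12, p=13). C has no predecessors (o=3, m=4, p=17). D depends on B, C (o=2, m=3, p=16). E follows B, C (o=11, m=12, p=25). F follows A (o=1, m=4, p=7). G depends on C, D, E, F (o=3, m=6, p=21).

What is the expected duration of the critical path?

te_A = (12 + 4·14 + 22)/6 = 90/6 = 15
te_B = (11 + 4·12 + 13)/6 = 72/6 = 12
te_C = (3 + 4·4 + 17)/6 = 36/6 = 6
te_D = (2 + 4·3 + 16)/6 = 30/6 = 5
te_E = (11 + 4·12 + 25)/6 = 84/6 = 14
te_F = (1 + 4·4 + 7)/6 = 24/6 = 4
te_G = (3 + 4·6 + 21)/6 = 48/6 = 8

Forward pass:
ES_A = 0; EF_A = 15
ES_B = 0; EF_B = 12
ES_C = 0; EF_C = 6
ES_D = max(EF_B=12, EF_C=6) = 12; EF_D = 12+5 = 17
ES_E = max(EF_B=12, EF_C=6) = 12; EF_E = 12+14 = 26
ES_F = 15; EF_F = 15+4 = 19
ES_G = max(EF_C=6, EF_D=17, EF_E=26, EF_F=19) = 26; EF_G = 26+8 = 34
Expected project duration μ = 34 days. Critical path: B → E → G.

34 days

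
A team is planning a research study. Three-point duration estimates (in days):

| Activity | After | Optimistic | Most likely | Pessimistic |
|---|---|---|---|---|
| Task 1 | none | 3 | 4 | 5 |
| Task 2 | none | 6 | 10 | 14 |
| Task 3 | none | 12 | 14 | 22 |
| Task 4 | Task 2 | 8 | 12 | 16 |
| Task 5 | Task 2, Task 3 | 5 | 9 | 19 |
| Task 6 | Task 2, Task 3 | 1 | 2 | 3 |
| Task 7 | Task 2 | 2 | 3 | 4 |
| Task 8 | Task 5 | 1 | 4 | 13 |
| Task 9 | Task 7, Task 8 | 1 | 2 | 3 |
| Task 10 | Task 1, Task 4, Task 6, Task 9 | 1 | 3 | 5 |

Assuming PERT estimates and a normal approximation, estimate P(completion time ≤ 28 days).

te_Task 1 = (3 + 4·4 + 5)/6 = 24/6 = 4; σ²_Task 1 = ((5−3)/6)² = 0.111
te_Task 2 = (6 + 4·10 + 14)/6 = 60/6 = 10; σ²_Task 2 = ((14−6)/6)² = 1.778
te_Task 3 = (12 + 4·14 + 22)/6 = 90/6 = 15; σ²_Task 3 = ((22−12)/6)² = 2.778
te_Task 4 = (8 + 4·12 + 16)/6 = 72/6 = 12; σ²_Task 4 = ((16−8)/6)² = 1.778
te_Task 5 = (5 + 4·9 + 19)/6 = 60/6 = 10; σ²_Task 5 = ((19−5)/6)² = 5.444
te_Task 6 = (1 + 4·2 + 3)/6 = 12/6 = 2; σ²_Task 6 = ((3−1)/6)² = 0.111
te_Task 7 = (2 + 4·3 + 4)/6 = 18/6 = 3; σ²_Task 7 = ((4−2)/6)² = 0.111
te_Task 8 = (1 + 4·4 + 13)/6 = 30/6 = 5; σ²_Task 8 = ((13−1)/6)² = 4.000
te_Task 9 = (1 + 4·2 + 3)/6 = 12/6 = 2; σ²_Task 9 = ((3−1)/6)² = 0.111
te_Task 10 = (1 + 4·3 + 5)/6 = 18/6 = 3; σ²_Task 10 = ((5−1)/6)² = 0.444

Forward pass:
ES_Task 1 = 0; EF_Task 1 = 4
ES_Task 2 = 0; EF_Task 2 = 10
ES_Task 3 = 0; EF_Task 3 = 15
ES_Task 4 = 10; EF_Task 4 = 10+12 = 22
ES_Task 5 = max(EF_Task 2=10, EF_Task 3=15) = 15; EF_Task 5 = 15+10 = 25
ES_Task 6 = max(EF_Task 2=10, EF_Task 3=15) = 15; EF_Task 6 = 15+2 = 17
ES_Task 7 = 10; EF_Task 7 = 10+3 = 13
ES_Task 8 = 25; EF_Task 8 = 25+5 = 30
ES_Task 9 = max(EF_Task 7=13, EF_Task 8=30) = 30; EF_Task 9 = 30+2 = 32
ES_Task 10 = max(EF_Task 1=4, EF_Task 4=22, EF_Task 6=17, EF_Task 9=32) = 32; EF_Task 10 = 32+3 = 35
Expected project duration μ = 35 days. Critical path: Task 3 → Task 5 → Task 8 → Task 9 → Task 10.

Variance along critical path = 2.778 + 5.444 + 4.000 + 0.111 + 0.444 = 12.778; σ = √12.778 = 3.575 days.
Z = (28 − 35) / 3.575 = -1.958
P(T ≤ 28) = Φ(-1.958) ≈ 0.025

0.025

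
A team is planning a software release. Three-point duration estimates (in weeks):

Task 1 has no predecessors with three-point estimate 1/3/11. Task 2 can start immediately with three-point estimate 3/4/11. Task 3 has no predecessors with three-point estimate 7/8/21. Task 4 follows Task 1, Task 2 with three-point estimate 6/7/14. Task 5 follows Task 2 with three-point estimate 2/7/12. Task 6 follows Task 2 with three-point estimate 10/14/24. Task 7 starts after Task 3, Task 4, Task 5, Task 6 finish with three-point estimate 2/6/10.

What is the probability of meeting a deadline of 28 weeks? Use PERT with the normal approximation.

te_Task 1 = (1 + 4·3 + 11)/6 = 24/6 = 4; σ²_Task 1 = ((11−1)/6)² = 2.778
te_Task 2 = (3 + 4·4 + 11)/6 = 30/6 = 5; σ²_Task 2 = ((11−3)/6)² = 1.778
te_Task 3 = (7 + 4·8 + 21)/6 = 60/6 = 10; σ²_Task 3 = ((21−7)/6)² = 5.444
te_Task 4 = (6 + 4·7 + 14)/6 = 48/6 = 8; σ²_Task 4 = ((14−6)/6)² = 1.778
te_Task 5 = (2 + 4·7 + 12)/6 = 42/6 = 7; σ²_Task 5 = ((12−2)/6)² = 2.778
te_Task 6 = (10 + 4·14 + 24)/6 = 90/6 = 15; σ²_Task 6 = ((24−10)/6)² = 5.444
te_Task 7 = (2 + 4·6 + 10)/6 = 36/6 = 6; σ²_Task 7 = ((10−2)/6)² = 1.778

Forward pass:
ES_Task 1 = 0; EF_Task 1 = 4
ES_Task 2 = 0; EF_Task 2 = 5
ES_Task 3 = 0; EF_Task 3 = 10
ES_Task 4 = max(EF_Task 1=4, EF_Task 2=5) = 5; EF_Task 4 = 5+8 = 13
ES_Task 5 = 5; EF_Task 5 = 5+7 = 12
ES_Task 6 = 5; EF_Task 6 = 5+15 = 20
ES_Task 7 = max(EF_Task 3=10, EF_Task 4=13, EF_Task 5=12, EF_Task 6=20) = 20; EF_Task 7 = 20+6 = 26
Expected project duration μ = 26 weeks. Critical path: Task 2 → Task 6 → Task 7.

Variance along critical path = 1.778 + 5.444 + 1.778 = 9.000; σ = √9.000 = 3.000 weeks.
Z = (28 − 26) / 3.000 = 0.667
P(T ≤ 28) = Φ(0.667) ≈ 0.748

0.748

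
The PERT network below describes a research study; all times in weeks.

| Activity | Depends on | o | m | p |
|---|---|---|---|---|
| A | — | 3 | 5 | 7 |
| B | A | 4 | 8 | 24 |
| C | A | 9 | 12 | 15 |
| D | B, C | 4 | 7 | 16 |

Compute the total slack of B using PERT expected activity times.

te_A = (3 + 4·5 + 7)/6 = 30/6 = 5
te_B = (4 + 4·8 + 24)/6 = 60/6 = 10
te_C = (9 + 4·12 + 15)/6 = 72/6 = 12
te_D = (4 + 4·7 + 16)/6 = 48/6 = 8

Forward pass:
ES_A = 0; EF_A = 5
ES_B = 5; EF_B = 5+10 = 15
ES_C = 5; EF_C = 5+12 = 17
ES_D = max(EF_B=15, EF_C=17) = 17; EF_D = 17+8 = 25
Expected project duration μ = 25 weeks. Critical path: A → C → D.

Backward pass:
LF_D = 25; LS_D = 25−8 = 17
LF_C = LS_D = 17; LS_C = 17−12 = 5
LF_B = LS_D = 17; LS_B = 17−10 = 7
LF_A = min(LS_B=7, LS_C=5) = 5; LS_A = 5−5 = 0
Slack_B = LS_B − ES_B = 7 − 5 = 2

2 weeks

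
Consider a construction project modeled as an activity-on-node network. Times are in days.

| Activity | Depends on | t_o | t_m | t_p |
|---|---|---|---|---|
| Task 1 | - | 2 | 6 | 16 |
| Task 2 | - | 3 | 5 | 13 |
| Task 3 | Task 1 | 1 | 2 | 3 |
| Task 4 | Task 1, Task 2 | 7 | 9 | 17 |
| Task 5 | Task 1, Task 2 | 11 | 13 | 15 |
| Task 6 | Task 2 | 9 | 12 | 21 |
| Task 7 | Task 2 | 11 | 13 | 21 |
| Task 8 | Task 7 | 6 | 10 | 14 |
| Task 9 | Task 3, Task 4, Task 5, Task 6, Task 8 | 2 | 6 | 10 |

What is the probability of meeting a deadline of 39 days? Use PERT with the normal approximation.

0.840

te_Task 1 = (2 + 4·6 + 16)/6 = 42/6 = 7; σ²_Task 1 = ((16−2)/6)² = 5.444
te_Task 2 = (3 + 4·5 + 13)/6 = 36/6 = 6; σ²_Task 2 = ((13−3)/6)² = 2.778
te_Task 3 = (1 + 4·2 + 3)/6 = 12/6 = 2; σ²_Task 3 = ((3−1)/6)² = 0.111
te_Task 4 = (7 + 4·9 + 17)/6 = 60/6 = 10; σ²_Task 4 = ((17−7)/6)² = 2.778
te_Task 5 = (11 + 4·13 + 15)/6 = 78/6 = 13; σ²_Task 5 = ((15−11)/6)² = 0.444
te_Task 6 = (9 + 4·12 + 21)/6 = 78/6 = 13; σ²_Task 6 = ((21−9)/6)² = 4.000
te_Task 7 = (11 + 4·13 + 21)/6 = 84/6 = 14; σ²_Task 7 = ((21−11)/6)² = 2.778
te_Task 8 = (6 + 4·10 + 14)/6 = 60/6 = 10; σ²_Task 8 = ((14−6)/6)² = 1.778
te_Task 9 = (2 + 4·6 + 10)/6 = 36/6 = 6; σ²_Task 9 = ((10−2)/6)² = 1.778

Forward pass:
ES_Task 1 = 0; EF_Task 1 = 7
ES_Task 2 = 0; EF_Task 2 = 6
ES_Task 3 = 7; EF_Task 3 = 7+2 = 9
ES_Task 4 = max(EF_Task 1=7, EF_Task 2=6) = 7; EF_Task 4 = 7+10 = 17
ES_Task 5 = max(EF_Task 1=7, EF_Task 2=6) = 7; EF_Task 5 = 7+13 = 20
ES_Task 6 = 6; EF_Task 6 = 6+13 = 19
ES_Task 7 = 6; EF_Task 7 = 6+14 = 20
ES_Task 8 = 20; EF_Task 8 = 20+10 = 30
ES_Task 9 = max(EF_Task 3=9, EF_Task 4=17, EF_Task 5=20, EF_Task 6=19, EF_Task 8=30) = 30; EF_Task 9 = 30+6 = 36
Expected project duration μ = 36 days. Critical path: Task 2 → Task 7 → Task 8 → Task 9.

Variance along critical path = 2.778 + 2.778 + 1.778 + 1.778 = 9.111; σ = √9.111 = 3.018 days.
Z = (39 − 36) / 3.018 = 0.994
P(T ≤ 39) = Φ(0.994) ≈ 0.840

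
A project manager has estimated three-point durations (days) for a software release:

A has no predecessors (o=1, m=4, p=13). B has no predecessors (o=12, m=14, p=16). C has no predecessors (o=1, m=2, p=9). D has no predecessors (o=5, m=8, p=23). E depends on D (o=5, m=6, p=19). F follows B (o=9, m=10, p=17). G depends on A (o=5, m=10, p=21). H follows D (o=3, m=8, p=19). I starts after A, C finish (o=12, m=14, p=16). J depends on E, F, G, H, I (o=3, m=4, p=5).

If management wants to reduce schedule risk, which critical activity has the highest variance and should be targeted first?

F

te_A = (1 + 4·4 + 13)/6 = 30/6 = 5; σ²_A = ((13−1)/6)² = 4.000
te_B = (12 + 4·14 + 16)/6 = 84/6 = 14; σ²_B = ((16−12)/6)² = 0.444
te_C = (1 + 4·2 + 9)/6 = 18/6 = 3; σ²_C = ((9−1)/6)² = 1.778
te_D = (5 + 4·8 + 23)/6 = 60/6 = 10; σ²_D = ((23−5)/6)² = 9.000
te_E = (5 + 4·6 + 19)/6 = 48/6 = 8; σ²_E = ((19−5)/6)² = 5.444
te_F = (9 + 4·10 + 17)/6 = 66/6 = 11; σ²_F = ((17−9)/6)² = 1.778
te_G = (5 + 4·10 + 21)/6 = 66/6 = 11; σ²_G = ((21−5)/6)² = 7.111
te_H = (3 + 4·8 + 19)/6 = 54/6 = 9; σ²_H = ((19−3)/6)² = 7.111
te_I = (12 + 4·14 + 16)/6 = 84/6 = 14; σ²_I = ((16−12)/6)² = 0.444
te_J = (3 + 4·4 + 5)/6 = 24/6 = 4; σ²_J = ((5−3)/6)² = 0.111

Forward pass:
ES_A = 0; EF_A = 5
ES_B = 0; EF_B = 14
ES_C = 0; EF_C = 3
ES_D = 0; EF_D = 10
ES_E = 10; EF_E = 10+8 = 18
ES_F = 14; EF_F = 14+11 = 25
ES_G = 5; EF_G = 5+11 = 16
ES_H = 10; EF_H = 10+9 = 19
ES_I = max(EF_A=5, EF_C=3) = 5; EF_I = 5+14 = 19
ES_J = max(EF_E=18, EF_F=25, EF_G=16, EF_H=19, EF_I=19) = 25; EF_J = 25+4 = 29
Expected project duration μ = 29 days. Critical path: B → F → J.

Variances on critical path: σ²_B=0.444, σ²_F=1.778, σ²_J=0.111.
Largest is σ²_F = 1.778.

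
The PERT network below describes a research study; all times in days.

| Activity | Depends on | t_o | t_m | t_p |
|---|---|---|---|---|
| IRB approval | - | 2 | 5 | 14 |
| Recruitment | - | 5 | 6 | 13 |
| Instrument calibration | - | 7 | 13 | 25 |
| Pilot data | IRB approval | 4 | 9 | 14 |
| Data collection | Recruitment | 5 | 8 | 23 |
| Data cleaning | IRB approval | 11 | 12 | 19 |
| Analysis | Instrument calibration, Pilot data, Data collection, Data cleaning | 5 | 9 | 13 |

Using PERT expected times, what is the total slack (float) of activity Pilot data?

4 days

te_IRB approval = (2 + 4·5 + 14)/6 = 36/6 = 6
te_Recruitment = (5 + 4·6 + 13)/6 = 42/6 = 7
te_Instrument calibration = (7 + 4·13 + 25)/6 = 84/6 = 14
te_Pilot data = (4 + 4·9 + 14)/6 = 54/6 = 9
te_Data collection = (5 + 4·8 + 23)/6 = 60/6 = 10
te_Data cleaning = (11 + 4·12 + 19)/6 = 78/6 = 13
te_Analysis = (5 + 4·9 + 13)/6 = 54/6 = 9

Forward pass:
ES_IRB approval = 0; EF_IRB approval = 6
ES_Recruitment = 0; EF_Recruitment = 7
ES_Instrument calibration = 0; EF_Instrument calibration = 14
ES_Pilot data = 6; EF_Pilot data = 6+9 = 15
ES_Data collection = 7; EF_Data collection = 7+10 = 17
ES_Data cleaning = 6; EF_Data cleaning = 6+13 = 19
ES_Analysis = max(EF_Instrument calibration=14, EF_Pilot data=15, EF_Data collection=17, EF_Data cleaning=19) = 19; EF_Analysis = 19+9 = 28
Expected project duration μ = 28 days. Critical path: IRB approval → Data cleaning → Analysis.

Backward pass:
LF_Analysis = 28; LS_Analysis = 28−9 = 19
LF_Data cleaning = LS_Analysis = 19; LS_Data cleaning = 19−13 = 6
LF_Data collection = LS_Analysis = 19; LS_Data collection = 19−10 = 9
LF_Pilot data = LS_Analysis = 19; LS_Pilot data = 19−9 = 10
LF_Instrument calibration = LS_Analysis = 19; LS_Instrument calibration = 19−14 = 5
LF_Recruitment = LS_Data collection = 9; LS_Recruitment = 9−7 = 2
LF_IRB approval = min(LS_Pilot data=10, LS_Data cleaning=6) = 6; LS_IRB approval = 6−6 = 0
Slack_Pilot data = LS_Pilot data − ES_Pilot data = 10 − 6 = 4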